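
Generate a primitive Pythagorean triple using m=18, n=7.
(275, 252, 373)

Euclid's formula: a = m² - n², b = 2mn, c = m² + n²
m = 18, n = 7
a = 18² - 7² = 324 - 49 = 275
b = 2 × 18 × 7 = 252
c = 18² + 7² = 324 + 49 = 373
Verification: 275² + 252² = 75625 + 63504 = 139129 = 373² ✓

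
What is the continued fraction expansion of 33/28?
[1; 5, 1, 1, 2]

Euclidean algorithm steps:
33 = 1 × 28 + 5
28 = 5 × 5 + 3
5 = 1 × 3 + 2
3 = 1 × 2 + 1
2 = 2 × 1 + 0
Continued fraction: [1; 5, 1, 1, 2]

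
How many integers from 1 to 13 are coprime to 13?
12

13 = 13
φ(n) = n × ∏(1 - 1/p) for each prime p dividing n
φ(13) = 13 × (1 - 1/13) = 12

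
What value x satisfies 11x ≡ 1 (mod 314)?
257

gcd(11, 314) = 1, so the inverse exists.
Extended Euclidean algorithm on (314, 11):
314 = 28 × 11 + 6  ⟹  6 = (1)·314 + (-28)·11
11 = 1 × 6 + 5  ⟹  5 = (-1)·314 + (29)·11
6 = 1 × 5 + 1  ⟹  1 = (2)·314 + (-57)·11
So (-57)·11 ≡ 1 (mod 314), i.e. 11^(-1) ≡ -57 ≡ 257 (mod 314).
Check: 11 × 257 = 2827 ≡ 1 (mod 314)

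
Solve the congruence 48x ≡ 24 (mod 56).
x ≡ 4 (mod 7)

gcd(48, 56) = 8, which divides 24, so solutions exist.
Divide through by 8: 6x ≡ 3 (mod 7).
Find 6^(-1) mod 7 by the extended Euclidean algorithm:
7 = 1 × 6 + 1  ⟹  1 = (1)·7 + (-1)·6
So (-1)·6 ≡ 1 (mod 7), i.e. 6^(-1) ≡ -1 ≡ 6 (mod 7).
x ≡ 6 × 3 = 18 ≡ 4 (mod 7).
Check: 48 × 4 = 192 ≡ 24 (mod 56).
x ≡ 4 (mod 7), giving 8 solutions mod 56.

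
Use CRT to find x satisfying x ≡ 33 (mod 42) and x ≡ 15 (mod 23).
705

Using Chinese Remainder Theorem:
M = 42 × 23 = 966
M1 = 23, M2 = 42
y1 = 23^(-1) mod 42 = 11
y2 = 42^(-1) mod 23 = 17
x = (33×23×11 + 15×42×17) mod 966 = 705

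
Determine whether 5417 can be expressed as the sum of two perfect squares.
44² + 59² (a=44, b=59)

Factorization: 5417 = 5417
By Fermat: n is sum of two squares iff every prime p ≡ 3 (mod 4) appears to even power.
All primes ≡ 3 (mod 4) appear to even power.
Search a = 0, 1, 2, … for 5417 - a² a perfect square: first hit at a = 44: 5417 - 1936 = 3481 = 59².
5417 = 44² + 59² = 1936 + 3481 ✓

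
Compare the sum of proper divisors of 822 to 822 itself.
abundant

Proper divisors of 822: sum = 1 + 2 + 3 + 6 + 137 + 274 + 411 = 834
Since 834 > 822, 822 is abundant.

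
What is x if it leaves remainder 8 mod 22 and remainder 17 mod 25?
492

Using Chinese Remainder Theorem:
M = 22 × 25 = 550
M1 = 25, M2 = 22
y1 = 25^(-1) mod 22 = 15
y2 = 22^(-1) mod 25 = 8
x = (8×25×15 + 17×22×8) mod 550 = 492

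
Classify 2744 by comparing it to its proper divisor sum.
abundant

Proper divisors of 2744: sum = 1 + 2 + 4 + 7 + 8 + 14 + 28 + 49 + 56 + 98 + 196 + 343 + 392 + 686 + 1372 = 3256
Since 3256 > 2744, 2744 is abundant.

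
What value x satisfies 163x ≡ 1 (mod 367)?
358

gcd(163, 367) = 1, so the inverse exists.
Extended Euclidean algorithm on (367, 163):
367 = 2 × 163 + 41  ⟹  41 = (1)·367 + (-2)·163
163 = 3 × 41 + 40  ⟹  40 = (-3)·367 + (7)·163
41 = 1 × 40 + 1  ⟹  1 = (4)·367 + (-9)·163
So (-9)·163 ≡ 1 (mod 367), i.e. 163^(-1) ≡ -9 ≡ 358 (mod 367).
Check: 163 × 358 = 58354 ≡ 1 (mod 367)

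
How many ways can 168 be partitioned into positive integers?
228204732751

p(n) counts ways to write n as a sum of positive integers (order ignored).
Euler's pentagonal recurrence: p(k) = p(k-1) + p(k-2) - p(k-5) - p(k-7) + p(k-12) + p(k-15) - ... (offsets j(3j∓1)/2, signs ++--, p(0)=1, p(<0)=0).
DP table for k = 0..167: p(0)=1, p(1)=1, p(2)=2, p(3)=3, p(4)=5, p(5)=7, p(6)=11, p(7)=15, p(8)=22, p(9)=30, p(10)=42, p(11)=56, p(12)=77, p(13)=101, p(14)=135, p(15)=176, p(16)=231, p(17)=297, p(18)=385, p(19)=490, p(20)=627, p(21)=792, p(22)=1002, p(23)=1255, p(24)=1575, p(25)=1958, p(26)=2436, p(27)=3010, p(28)=3718, p(29)=4565, p(30)=5604, p(31)=6842, p(32)=8349, p(33)=10143, p(34)=12310, p(35)=14883, p(36)=17977, p(37)=21637, p(38)=26015, p(39)=31185, p(40)=37338, p(41)=44583, p(42)=53174, p(43)=63261, p(44)=75175, p(45)=89134, p(46)=105558, p(47)=124754, p(48)=147273, p(49)=173525, p(50)=204226, p(51)=239943, p(52)=281589, p(53)=329931, p(54)=386155, p(55)=451276, p(56)=526823, p(57)=614154, p(58)=715220, p(59)=831820, p(60)=966467, p(61)=1121505, p(62)=1300156, p(63)=1505499, p(64)=1741630, p(65)=2012558, p(66)=2323520, p(67)=2679689, p(68)=3087735, p(69)=3554345, p(70)=4087968, p(71)=4697205, p(72)=5392783, p(73)=6185689, p(74)=7089500, p(75)=8118264, p(76)=9289091, p(77)=10619863, p(78)=12132164, p(79)=13848650, p(80)=15796476, p(81)=18004327, p(82)=20506255, p(83)=23338469, p(84)=26543660, p(85)=30167357, p(86)=34262962, p(87)=38887673, p(88)=44108109, p(89)=49995925, p(90)=56634173, p(91)=64112359, p(92)=72533807, p(93)=82010177, p(94)=92669720, p(95)=104651419, p(96)=118114304, p(97)=133230930, p(98)=150198136, p(99)=169229875, p(100)=190569292, p(101)=214481126, p(102)=241265379, p(103)=271248950, p(104)=304801365, p(105)=342325709, p(106)=384276336, p(107)=431149389, p(108)=483502844, p(109)=541946240, p(110)=607163746, p(111)=679903203, p(112)=761002156, p(113)=851376628, p(114)=952050665, p(115)=1064144451, p(116)=1188908248, p(117)=1327710076, p(118)=1482074143, p(119)=1653668665, p(120)=1844349560, p(121)=2056148051, p(122)=2291320912, p(123)=2552338241, p(124)=2841940500, p(125)=3163127352, p(126)=3519222692, p(127)=3913864295, p(128)=4351078600, p(129)=4835271870, p(130)=5371315400, p(131)=5964539504, p(132)=6620830889, p(133)=7346629512, p(134)=8149040695, p(135)=9035836076, p(136)=10015581680, p(137)=11097645016, p(138)=12292341831, p(139)=13610949895, p(140)=15065878135, p(141)=16670689208, p(142)=18440293320, p(143)=20390982757, p(144)=22540654445, p(145)=24908858009, p(146)=27517052599, p(147)=30388671978, p(148)=33549419497, p(149)=37027355200, p(150)=40853235313, p(151)=45060624582, p(152)=49686288421, p(153)=54770336324, p(154)=60356673280, p(155)=66493182097, p(156)=73232243759, p(157)=80630964769, p(158)=88751778802, p(159)=97662728555, p(160)=107438159466, p(161)=118159068427, p(162)=129913904637, p(163)=142798995930, p(164)=156919475295, p(165)=172389800255, p(166)=189334822579, p(167)=207890420102.
Final step: p(168) = p(167) + p(166) - p(163) - p(161) + p(156) + p(153) - p(146) - p(142) + p(133) + p(128) - p(117) - p(111) + p(98) + p(91) - p(76) - p(68) + p(51) + p(42) - p(23) - p(13)
= 207890420102 + 189334822579 - 142798995930 - 118159068427 + 73232243759 + 54770336324 - 27517052599 - 18440293320 + 7346629512 + 4351078600 - 1327710076 - 679903203 + 150198136 + 64112359 - 9289091 - 3087735 + 239943 + 53174 - 1255 - 101
= 228204732751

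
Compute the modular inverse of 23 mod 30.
17

gcd(23, 30) = 1, so the inverse exists.
Extended Euclidean algorithm on (30, 23):
30 = 1 × 23 + 7  ⟹  7 = (1)·30 + (-1)·23
23 = 3 × 7 + 2  ⟹  2 = (-3)·30 + (4)·23
7 = 3 × 2 + 1  ⟹  1 = (10)·30 + (-13)·23
So (-13)·23 ≡ 1 (mod 30), i.e. 23^(-1) ≡ -13 ≡ 17 (mod 30).
Check: 23 × 17 = 391 ≡ 1 (mod 30)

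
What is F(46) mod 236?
151

Matrix identity: Q^n = [[F_(n+1), F_n], [F_n, F_(n-1)]] with Q = [[1,1],[1,0]].
n = 46 = 101110₂. Square-and-multiply, entries mod 236:
Q^1 = [[1,1],[1,0]]
Q^2 = (Q^1)² = [[2,1],[1,1]]
Q^5 = (Q^2)²·Q = [[8,5],[5,3]]
Q^11 = (Q^5)²·Q = [[144,89],[89,55]]
Q^23 = (Q^11)²·Q = [[112,101],[101,11]]
Q^46 = (Q^23)² = [[89,151],[151,174]]
F_46 mod 236 = Q^46[0][1] = 151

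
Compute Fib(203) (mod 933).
392

Matrix identity: Q^n = [[F_(n+1), F_n], [F_n, F_(n-1)]] with Q = [[1,1],[1,0]].
n = 203 = 11001011₂. Square-and-multiply, entries mod 933:
Q^1 = [[1,1],[1,0]]
Q^3 = (Q^1)²·Q = [[3,2],[2,1]]
Q^6 = (Q^3)² = [[13,8],[8,5]]
Q^12 = (Q^6)² = [[233,144],[144,89]]
Q^25 = (Q^12)²·Q = [[103,385],[385,651]]
Q^50 = (Q^25)² = [[224,127],[127,97]]
Q^101 = (Q^50)²·Q = [[710,62],[62,648]]
Q^203 = (Q^101)²·Q = [[618,392],[392,226]]
F_203 mod 933 = Q^203[0][1] = 392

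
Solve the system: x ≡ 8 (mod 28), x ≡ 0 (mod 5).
120

Using Chinese Remainder Theorem:
M = 28 × 5 = 140
M1 = 5, M2 = 28
y1 = 5^(-1) mod 28 = 17
y2 = 28^(-1) mod 5 = 2
x = (8×5×17 + 0×28×2) mod 140 = 120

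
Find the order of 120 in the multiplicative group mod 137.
68

137 is prime, so ord(120) divides φ(137) = 136.
Divisors of 136: 1, 2, 4, 8, 17, 34, 68, 136.
Repeated squaring: 120^1 ≡ 120, 120^2 ≡ 15, 120^4 ≡ 88, 120^8 ≡ 72, 120^16 ≡ 115, 120^32 ≡ 73, 120^64 ≡ 123, 120^128 ≡ 59 (mod 137).
Test 120^d mod 137 for each divisor d in increasing order:
120^1 ≡ 120
120^2 ≡ 15
120^4 ≡ 88
120^8 ≡ 72
120^17 = 120^16·120^1 ≡ 100
120^34 = 120^32·120^2 ≡ 136
120^68 = 120^64·120^4 ≡ 1  ← first divisor giving 1
The order is 68.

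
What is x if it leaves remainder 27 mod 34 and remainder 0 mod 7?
231

Using Chinese Remainder Theorem:
M = 34 × 7 = 238
M1 = 7, M2 = 34
y1 = 7^(-1) mod 34 = 5
y2 = 34^(-1) mod 7 = 6
x = (27×7×5 + 0×34×6) mod 238 = 231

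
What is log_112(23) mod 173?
28

Baby-step giant-step with step n = ⌈√173⌉ = 14.
Baby steps 112^j mod 173 (j:value) for j=0..13: 0:1, 1:112, 2:88, 3:168, 4:132, 5:79, 6:25, 7:32, 8:124, 9:48, 10:13, 11:72, 12:106, 13:108.
Giant-step multiplier: 112^(-14) ≡ 112^(172-14) = 112^158 ≡ 37 (mod 173).
Giant steps γ_i = 23·37^i mod 173: γ_0=23, γ_1=159, γ_2=1 (in table at j=0).
x = i·n + j = 2·14 + 0 = 28.
Check: 112^28 ≡ 23 (mod 173).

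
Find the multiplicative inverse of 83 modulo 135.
122

gcd(83, 135) = 1, so the inverse exists.
Extended Euclidean algorithm on (135, 83):
135 = 1 × 83 + 52  ⟹  52 = (1)·135 + (-1)·83
83 = 1 × 52 + 31  ⟹  31 = (-1)·135 + (2)·83
52 = 1 × 31 + 21  ⟹  21 = (2)·135 + (-3)·83
31 = 1 × 21 + 10  ⟹  10 = (-3)·135 + (5)·83
21 = 2 × 10 + 1  ⟹  1 = (8)·135 + (-13)·83
So (-13)·83 ≡ 1 (mod 135), i.e. 83^(-1) ≡ -13 ≡ 122 (mod 135).
Check: 83 × 122 = 10126 ≡ 1 (mod 135)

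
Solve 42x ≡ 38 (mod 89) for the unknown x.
x ≡ 56 (mod 89)

gcd(42, 89) = 1, which divides 38, so solutions exist.
Find 42^(-1) mod 89 by the extended Euclidean algorithm:
89 = 2 × 42 + 5  ⟹  5 = (1)·89 + (-2)·42
42 = 8 × 5 + 2  ⟹  2 = (-8)·89 + (17)·42
5 = 2 × 2 + 1  ⟹  1 = (17)·89 + (-36)·42
So (-36)·42 ≡ 1 (mod 89), i.e. 42^(-1) ≡ -36 ≡ 53 (mod 89).
x ≡ 53 × 38 = 2014 ≡ 56 (mod 89).
Check: 42 × 56 = 2352 ≡ 38 (mod 89).
Unique solution: x ≡ 56 (mod 89)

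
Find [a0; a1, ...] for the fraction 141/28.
[5; 28]

Euclidean algorithm steps:
141 = 5 × 28 + 1
28 = 28 × 1 + 0
Continued fraction: [5; 28]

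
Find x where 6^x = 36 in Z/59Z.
2

Baby-step giant-step with step n = ⌈√59⌉ = 8.
Baby steps 6^j mod 59 (j:value) for j=0..7: 0:1, 1:6, 2:36, 3:39, 4:57, 5:47, 6:46, 7:40.
h = 36 is already in the table at j=2, so x = 2.
Check: 6^2 ≡ 36 (mod 59).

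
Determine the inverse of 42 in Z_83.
2

gcd(42, 83) = 1, so the inverse exists.
Extended Euclidean algorithm on (83, 42):
83 = 1 × 42 + 41  ⟹  41 = (1)·83 + (-1)·42
42 = 1 × 41 + 1  ⟹  1 = (-1)·83 + (2)·42
So (2)·42 ≡ 1 (mod 83), i.e. 42^(-1) ≡ 2 (mod 83).
Check: 42 × 2 = 84 ≡ 1 (mod 83)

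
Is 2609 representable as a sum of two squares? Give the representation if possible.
20² + 47² (a=20, b=47)

Factorization: 2609 = 2609
By Fermat: n is sum of two squares iff every prime p ≡ 3 (mod 4) appears to even power.
All primes ≡ 3 (mod 4) appear to even power.
Search a = 0, 1, 2, … for 2609 - a² a perfect square: first hit at a = 20: 2609 - 400 = 2209 = 47².
2609 = 20² + 47² = 400 + 2209 ✓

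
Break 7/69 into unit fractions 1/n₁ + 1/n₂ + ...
1/10 + 1/690

Greedy algorithm:
7/69: ceiling(69/7) = 10, use 1/10
1/690: ceiling(690/1) = 690, use 1/690
Result: 7/69 = 1/10 + 1/690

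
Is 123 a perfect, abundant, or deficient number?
deficient

Proper divisors of 123: sum = 1 + 3 + 41 = 45
Since 45 < 123, 123 is deficient.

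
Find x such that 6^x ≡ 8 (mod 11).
7

Baby-step giant-step with step n = ⌈√11⌉ = 4.
Baby steps 6^j mod 11 (j:value) for j=0..3: 0:1, 1:6, 2:3, 3:7.
Giant-step multiplier: 6^(-4) ≡ 6^(10-4) = 6^6 ≡ 5 (mod 11).
Giant steps γ_i = 8·5^i mod 11: γ_0=8, γ_1=7 (in table at j=3).
x = i·n + j = 1·4 + 3 = 7.
Check: 6^7 ≡ 8 (mod 11).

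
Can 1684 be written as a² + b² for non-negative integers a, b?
28² + 30² (a=28, b=30)

Factorization: 1684 = 2^2 × 421
By Fermat: n is sum of two squares iff every prime p ≡ 3 (mod 4) appears to even power.
All primes ≡ 3 (mod 4) appear to even power.
Search a = 0, 1, 2, … for 1684 - a² a perfect square: first hit at a = 28: 1684 - 784 = 900 = 30².
1684 = 28² + 30² = 784 + 900 ✓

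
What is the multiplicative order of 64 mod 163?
27

163 is prime, so ord(64) divides φ(163) = 162.
Divisors of 162: 1, 2, 3, 6, 9, 18, 27, 54, 81, 162.
Repeated squaring: 64^1 ≡ 64, 64^2 ≡ 21, 64^4 ≡ 115, 64^8 ≡ 22, 64^16 ≡ 158, 64^32 ≡ 25, 64^64 ≡ 136, 64^128 ≡ 77 (mod 163).
Test 64^d mod 163 for each divisor d in increasing order:
64^1 ≡ 64
64^2 ≡ 21
64^3 = 64^2·64^1 ≡ 40
64^6 = 64^4·64^2 ≡ 133
64^9 = 64^8·64^1 ≡ 104
64^18 = 64^16·64^2 ≡ 58
64^27 = 64^16·64^8·64^2·64^1 ≡ 1  ← first divisor giving 1
The order is 27.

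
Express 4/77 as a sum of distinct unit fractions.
1/20 + 1/514 + 1/395780

Greedy algorithm:
4/77: ceiling(77/4) = 20, use 1/20
3/1540: ceiling(1540/3) = 514, use 1/514
1/395780: ceiling(395780/1) = 395780, use 1/395780
Result: 4/77 = 1/20 + 1/514 + 1/395780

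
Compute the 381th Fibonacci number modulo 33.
23

Matrix identity: Q^n = [[F_(n+1), F_n], [F_n, F_(n-1)]] with Q = [[1,1],[1,0]].
n = 381 = 101111101₂. Square-and-multiply, entries mod 33:
Q^1 = [[1,1],[1,0]]
Q^2 = (Q^1)² = [[2,1],[1,1]]
Q^5 = (Q^2)²·Q = [[8,5],[5,3]]
Q^11 = (Q^5)²·Q = [[12,23],[23,22]]
Q^23 = (Q^11)²·Q = [[3,13],[13,23]]
Q^47 = (Q^23)²·Q = [[21,13],[13,8]]
Q^95 = (Q^47)²·Q = [[30,16],[16,14]]
Q^190 = (Q^95)² = [[1,11],[11,23]]
Q^381 = (Q^190)²·Q = [[23,23],[23,0]]
F_381 mod 33 = Q^381[0][1] = 23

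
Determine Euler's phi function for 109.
108

109 = 109
φ(n) = n × ∏(1 - 1/p) for each prime p dividing n
φ(109) = 109 × (1 - 1/109) = 108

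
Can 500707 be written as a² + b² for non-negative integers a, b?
Not possible

Factorization: 500707 = 19^3 × 73
By Fermat: n is sum of two squares iff every prime p ≡ 3 (mod 4) appears to even power.
Prime(s) ≡ 3 (mod 4) with odd exponent: [(19, 3)]
Therefore 500707 cannot be expressed as a² + b².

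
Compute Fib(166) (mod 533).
90

Matrix identity: Q^n = [[F_(n+1), F_n], [F_n, F_(n-1)]] with Q = [[1,1],[1,0]].
n = 166 = 10100110₂. Square-and-multiply, entries mod 533:
Q^1 = [[1,1],[1,0]]
Q^2 = (Q^1)² = [[2,1],[1,1]]
Q^5 = (Q^2)²·Q = [[8,5],[5,3]]
Q^10 = (Q^5)² = [[89,55],[55,34]]
Q^20 = (Q^10)² = [[286,369],[369,450]]
Q^41 = (Q^20)²·Q = [[247,493],[493,287]]
Q^83 = (Q^41)²·Q = [[208,248],[248,493]]
Q^166 = (Q^83)² = [[300,90],[90,210]]
F_166 mod 533 = Q^166[0][1] = 90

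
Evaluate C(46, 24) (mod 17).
3

Using Lucas' theorem:
Write n=46 and k=24 in base 17:
n in base 17: [2, 12]
k in base 17: [1, 7]
C(46,24) mod 17 = ∏ C(n_i, k_i) mod 17
Digit binomials (mod 17): C(2,1) = 2; C(12,7) = 792 ≡ 10
Product: 2 × 10 = 20 ≡ 3 (mod 17)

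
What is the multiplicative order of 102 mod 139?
138

139 is prime, so ord(102) divides φ(139) = 138.
Divisors of 138: 1, 2, 3, 6, 23, 46, 69, 138.
Repeated squaring: 102^1 ≡ 102, 102^2 ≡ 118, 102^4 ≡ 24, 102^8 ≡ 20, 102^16 ≡ 122, 102^32 ≡ 11, 102^64 ≡ 121, 102^128 ≡ 46 (mod 139).
Test 102^d mod 139 for each divisor d in increasing order:
102^1 ≡ 102
102^2 ≡ 118
102^3 = 102^2·102^1 ≡ 82
102^6 = 102^4·102^2 ≡ 52
102^23 = 102^16·102^4·102^2·102^1 ≡ 43
102^46 = 102^32·102^8·102^4·102^2 ≡ 42
102^69 = 102^64·102^4·102^1 ≡ 138
102^138 = 102^128·102^8·102^2 ≡ 1  ← first divisor giving 1
The order is 138.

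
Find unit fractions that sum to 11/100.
1/10 + 1/100

Greedy algorithm:
11/100: ceiling(100/11) = 10, use 1/10
1/100: ceiling(100/1) = 100, use 1/100
Result: 11/100 = 1/10 + 1/100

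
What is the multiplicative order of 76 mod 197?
49

197 is prime, so ord(76) divides φ(197) = 196.
Divisors of 196: 1, 2, 4, 7, 14, 28, 49, 98, 196.
Repeated squaring: 76^1 ≡ 76, 76^2 ≡ 63, 76^4 ≡ 29, 76^8 ≡ 53, 76^16 ≡ 51, 76^32 ≡ 40, 76^64 ≡ 24, 76^128 ≡ 182 (mod 197).
Test 76^d mod 197 for each divisor d in increasing order:
76^1 ≡ 76
76^2 ≡ 63
76^4 ≡ 29
76^7 = 76^4·76^2·76^1 ≡ 164
76^14 = 76^8·76^4·76^2 ≡ 104
76^28 = 76^16·76^8·76^4 ≡ 178
76^49 = 76^32·76^16·76^1 ≡ 1  ← first divisor giving 1
The order is 49.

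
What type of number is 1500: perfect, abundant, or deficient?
abundant

Proper divisors of 1500: sum = 1 + 2 + 3 + 4 + 5 + 6 + 10 + 12 + ... + 300 + 375 + 500 + 750 (23 divisors) = 2868
Since 2868 > 1500, 1500 is abundant.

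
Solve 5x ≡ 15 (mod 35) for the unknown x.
x ≡ 3 (mod 7)

gcd(5, 35) = 5, which divides 15, so solutions exist.
Divide through by 5: x ≡ 3 (mod 7).
The coefficient of x is now 1, so x ≡ 3 (mod 7).
Check: 5 × 3 = 15 ≡ 15 (mod 35).
x ≡ 3 (mod 7), giving 5 solutions mod 35.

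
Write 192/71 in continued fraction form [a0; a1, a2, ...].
[2; 1, 2, 2, 1, 1, 1, 2]

Euclidean algorithm steps:
192 = 2 × 71 + 50
71 = 1 × 50 + 21
50 = 2 × 21 + 8
21 = 2 × 8 + 5
8 = 1 × 5 + 3
5 = 1 × 3 + 2
3 = 1 × 2 + 1
2 = 2 × 1 + 0
Continued fraction: [2; 1, 2, 2, 1, 1, 1, 2]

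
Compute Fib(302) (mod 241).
51

Matrix identity: Q^n = [[F_(n+1), F_n], [F_n, F_(n-1)]] with Q = [[1,1],[1,0]].
n = 302 = 100101110₂. Square-and-multiply, entries mod 241:
Q^1 = [[1,1],[1,0]]
Q^2 = (Q^1)² = [[2,1],[1,1]]
Q^4 = (Q^2)² = [[5,3],[3,2]]
Q^9 = (Q^4)²·Q = [[55,34],[34,21]]
Q^18 = (Q^9)² = [[84,174],[174,151]]
Q^37 = (Q^18)²·Q = [[138,218],[218,161]]
Q^75 = (Q^37)²·Q = [[164,52],[52,112]]
Q^151 = (Q^75)²·Q = [[90,198],[198,133]]
Q^302 = (Q^151)² = [[68,51],[51,17]]
F_302 mod 241 = Q^302[0][1] = 51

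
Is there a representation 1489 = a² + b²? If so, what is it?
20² + 33² (a=20, b=33)

Factorization: 1489 = 1489
By Fermat: n is sum of two squares iff every prime p ≡ 3 (mod 4) appears to even power.
All primes ≡ 3 (mod 4) appear to even power.
Search a = 0, 1, 2, … for 1489 - a² a perfect square: first hit at a = 20: 1489 - 400 = 1089 = 33².
1489 = 20² + 33² = 400 + 1089 ✓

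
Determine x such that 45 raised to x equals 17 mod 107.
37

Baby-step giant-step with step n = ⌈√107⌉ = 11.
Baby steps 45^j mod 107 (j:value) for j=0..10: 0:1, 1:45, 2:99, 3:68, 4:64, 5:98, 6:23, 7:72, 8:30, 9:66, 10:81.
Giant-step multiplier: 45^(-11) ≡ 45^(106-11) = 45^95 ≡ 46 (mod 107).
Giant steps γ_i = 17·46^i mod 107: γ_0=17, γ_1=33, γ_2=20, γ_3=64 (in table at j=4).
x = i·n + j = 3·11 + 4 = 37.
Check: 45^37 ≡ 17 (mod 107).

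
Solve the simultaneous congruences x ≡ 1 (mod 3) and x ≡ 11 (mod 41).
52

Using Chinese Remainder Theorem:
M = 3 × 41 = 123
M1 = 41, M2 = 3
y1 = 41^(-1) mod 3 = 2
y2 = 3^(-1) mod 41 = 14
x = (1×41×2 + 11×3×14) mod 123 = 52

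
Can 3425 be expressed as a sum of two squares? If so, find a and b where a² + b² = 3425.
17² + 56² (a=17, b=56)

Factorization: 3425 = 5^2 × 137
By Fermat: n is sum of two squares iff every prime p ≡ 3 (mod 4) appears to even power.
All primes ≡ 3 (mod 4) appear to even power.
Search a = 0, 1, 2, … for 3425 - a² a perfect square: first hit at a = 17: 3425 - 289 = 3136 = 56².
3425 = 17² + 56² = 289 + 3136 ✓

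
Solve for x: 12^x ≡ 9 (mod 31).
8

Baby-step giant-step with step n = ⌈√31⌉ = 6.
Baby steps 12^j mod 31 (j:value) for j=0..5: 0:1, 1:12, 2:20, 3:23, 4:28, 5:26.
Giant-step multiplier: 12^(-6) ≡ 12^(30-6) = 12^24 ≡ 16 (mod 31).
Giant steps γ_i = 9·16^i mod 31: γ_0=9, γ_1=20 (in table at j=2).
x = i·n + j = 1·6 + 2 = 8.
Check: 12^8 ≡ 9 (mod 31).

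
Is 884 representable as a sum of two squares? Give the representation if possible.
10² + 28² (a=10, b=28)

Factorization: 884 = 2^2 × 13 × 17
By Fermat: n is sum of two squares iff every prime p ≡ 3 (mod 4) appears to even power.
All primes ≡ 3 (mod 4) appear to even power.
Search a = 0, 1, 2, … for 884 - a² a perfect square: first hit at a = 10: 884 - 100 = 784 = 28².
884 = 10² + 28² = 100 + 784 ✓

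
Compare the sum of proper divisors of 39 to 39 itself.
deficient

Proper divisors of 39: sum = 1 + 3 + 13 = 17
Since 17 < 39, 39 is deficient.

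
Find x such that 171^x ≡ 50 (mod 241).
194

Baby-step giant-step with step n = ⌈√241⌉ = 16.
Baby steps 171^j mod 241 (j:value) for j=0..15: 0:1, 1:171, 2:80, 3:184, 4:134, 5:19, 6:116, 7:74, 8:122, 9:136, 10:120, 11:35, 12:201, 13:149, 14:174, 15:111.
Giant-step multiplier: 171^(-16) ≡ 171^(240-16) = 171^224 ≡ 54 (mod 241).
Giant steps γ_i = 50·54^i mod 241: γ_0=50, γ_1=49, γ_2=236, γ_3=212, γ_4=121, γ_5=27, γ_6=12, γ_7=166, γ_8=47, γ_9=128, γ_10=164, γ_11=180, γ_12=80 (in table at j=2).
x = i·n + j = 12·16 + 2 = 194.
Check: 171^194 ≡ 50 (mod 241).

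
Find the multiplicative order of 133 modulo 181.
6

181 is prime, so ord(133) divides φ(181) = 180.
Divisors of 180: 1, 2, 3, 4, 5, 6, 9, 10, 12, 15, 18, 20, 30, 36, 45, 60, 90, 180.
Repeated squaring: 133^1 ≡ 133, 133^2 ≡ 132, 133^4 ≡ 48, 133^8 ≡ 132, 133^16 ≡ 48, 133^32 ≡ 132, 133^64 ≡ 48, 133^128 ≡ 132 (mod 181).
Test 133^d mod 181 for each divisor d in increasing order:
133^1 ≡ 133
133^2 ≡ 132
133^3 = 133^2·133^1 ≡ 180
133^4 ≡ 48
133^5 = 133^4·133^1 ≡ 49
133^6 = 133^4·133^2 ≡ 1  ← first divisor giving 1
The order is 6.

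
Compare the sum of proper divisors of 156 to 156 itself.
abundant

Proper divisors of 156: sum = 1 + 2 + 3 + 4 + 6 + 12 + 13 + 26 + 39 + 52 + 78 = 236
Since 236 > 156, 156 is abundant.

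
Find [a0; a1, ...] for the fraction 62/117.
[0; 1, 1, 7, 1, 6]

Euclidean algorithm steps:
62 = 0 × 117 + 62
117 = 1 × 62 + 55
62 = 1 × 55 + 7
55 = 7 × 7 + 6
7 = 1 × 6 + 1
6 = 6 × 1 + 0
Continued fraction: [0; 1, 1, 7, 1, 6]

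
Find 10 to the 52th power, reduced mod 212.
160

Repeated squaring. Binary of 52 = 110100.
10^1 ≡ 10 (mod 212); 10^2 ≡ 100 (mod 212); 10^4 ≡ 36 (mod 212); 10^8 ≡ 24 (mod 212); 10^16 ≡ 152 (mod 212); 10^32 ≡ 208 (mod 212)
10^52 = 10^4 × 10^16 × 10^32 ≡ 160 (mod 212)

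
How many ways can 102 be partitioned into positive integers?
241265379

p(n) counts ways to write n as a sum of positive integers (order ignored).
Euler's pentagonal recurrence: p(k) = p(k-1) + p(k-2) - p(k-5) - p(k-7) + p(k-12) + p(k-15) - ... (offsets j(3j∓1)/2, signs ++--, p(0)=1, p(<0)=0).
DP table for k = 0..101: p(0)=1, p(1)=1, p(2)=2, p(3)=3, p(4)=5, p(5)=7, p(6)=11, p(7)=15, p(8)=22, p(9)=30, p(10)=42, p(11)=56, p(12)=77, p(13)=101, p(14)=135, p(15)=176, p(16)=231, p(17)=297, p(18)=385, p(19)=490, p(20)=627, p(21)=792, p(22)=1002, p(23)=1255, p(24)=1575, p(25)=1958, p(26)=2436, p(27)=3010, p(28)=3718, p(29)=4565, p(30)=5604, p(31)=6842, p(32)=8349, p(33)=10143, p(34)=12310, p(35)=14883, p(36)=17977, p(37)=21637, p(38)=26015, p(39)=31185, p(40)=37338, p(41)=44583, p(42)=53174, p(43)=63261, p(44)=75175, p(45)=89134, p(46)=105558, p(47)=124754, p(48)=147273, p(49)=173525, p(50)=204226, p(51)=239943, p(52)=281589, p(53)=329931, p(54)=386155, p(55)=451276, p(56)=526823, p(57)=614154, p(58)=715220, p(59)=831820, p(60)=966467, p(61)=1121505, p(62)=1300156, p(63)=1505499, p(64)=1741630, p(65)=2012558, p(66)=2323520, p(67)=2679689, p(68)=3087735, p(69)=3554345, p(70)=4087968, p(71)=4697205, p(72)=5392783, p(73)=6185689, p(74)=7089500, p(75)=8118264, p(76)=9289091, p(77)=10619863, p(78)=12132164, p(79)=13848650, p(80)=15796476, p(81)=18004327, p(82)=20506255, p(83)=23338469, p(84)=26543660, p(85)=30167357, p(86)=34262962, p(87)=38887673, p(88)=44108109, p(89)=49995925, p(90)=56634173, p(91)=64112359, p(92)=72533807, p(93)=82010177, p(94)=92669720, p(95)=104651419, p(96)=118114304, p(97)=133230930, p(98)=150198136, p(99)=169229875, p(100)=190569292, p(101)=214481126.
Final step: p(102) = p(101) + p(100) - p(97) - p(95) + p(90) + p(87) - p(80) - p(76) + p(67) + p(62) - p(51) - p(45) + p(32) + p(25) - p(10) - p(2)
= 214481126 + 190569292 - 133230930 - 104651419 + 56634173 + 38887673 - 15796476 - 9289091 + 2679689 + 1300156 - 239943 - 89134 + 8349 + 1958 - 42 - 2
= 241265379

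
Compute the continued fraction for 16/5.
[3; 5]

Euclidean algorithm steps:
16 = 3 × 5 + 1
5 = 5 × 1 + 0
Continued fraction: [3; 5]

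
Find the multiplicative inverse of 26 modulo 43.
5

gcd(26, 43) = 1, so the inverse exists.
Extended Euclidean algorithm on (43, 26):
43 = 1 × 26 + 17  ⟹  17 = (1)·43 + (-1)·26
26 = 1 × 17 + 9  ⟹  9 = (-1)·43 + (2)·26
17 = 1 × 9 + 8  ⟹  8 = (2)·43 + (-3)·26
9 = 1 × 8 + 1  ⟹  1 = (-3)·43 + (5)·26
So (5)·26 ≡ 1 (mod 43), i.e. 26^(-1) ≡ 5 (mod 43).
Check: 26 × 5 = 130 ≡ 1 (mod 43)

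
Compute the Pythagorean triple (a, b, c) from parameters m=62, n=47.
(1635, 5828, 6053)

Euclid's formula: a = m² - n², b = 2mn, c = m² + n²
m = 62, n = 47
a = 62² - 47² = 3844 - 2209 = 1635
b = 2 × 62 × 47 = 5828
c = 62² + 47² = 3844 + 2209 = 6053
Verification: 1635² + 5828² = 2673225 + 33965584 = 36638809 = 6053² ✓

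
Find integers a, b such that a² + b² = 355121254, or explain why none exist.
Not possible

Factorization: 355121254 = 2 × 41 × 163^3
By Fermat: n is sum of two squares iff every prime p ≡ 3 (mod 4) appears to even power.
Prime(s) ≡ 3 (mod 4) with odd exponent: [(163, 3)]
Therefore 355121254 cannot be expressed as a² + b².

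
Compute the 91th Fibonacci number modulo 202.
135

Matrix identity: Q^n = [[F_(n+1), F_n], [F_n, F_(n-1)]] with Q = [[1,1],[1,0]].
n = 91 = 1011011₂. Square-and-multiply, entries mod 202:
Q^1 = [[1,1],[1,0]]
Q^2 = (Q^1)² = [[2,1],[1,1]]
Q^5 = (Q^2)²·Q = [[8,5],[5,3]]
Q^11 = (Q^5)²·Q = [[144,89],[89,55]]
Q^22 = (Q^11)² = [[175,137],[137,38]]
Q^45 = (Q^22)²·Q = [[199,106],[106,93]]
Q^91 = (Q^45)²·Q = [[181,135],[135,46]]
F_91 mod 202 = Q^91[0][1] = 135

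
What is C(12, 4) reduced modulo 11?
0

Using Lucas' theorem:
Write n=12 and k=4 in base 11:
n in base 11: [1, 1]
k in base 11: [0, 4]
C(12,4) mod 11 = ∏ C(n_i, k_i) mod 11
Digit binomials (mod 11): C(1,0) = 1; C(1,4) = 0 (k_i > n_i)
Product: 1 × 0 = 0 ≡ 0 (mod 11)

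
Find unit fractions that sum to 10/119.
1/12 + 1/1428

Greedy algorithm:
10/119: ceiling(119/10) = 12, use 1/12
1/1428: ceiling(1428/1) = 1428, use 1/1428
Result: 10/119 = 1/12 + 1/1428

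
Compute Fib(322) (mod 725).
261

Matrix identity: Q^n = [[F_(n+1), F_n], [F_n, F_(n-1)]] with Q = [[1,1],[1,0]].
n = 322 = 101000010₂. Square-and-multiply, entries mod 725:
Q^1 = [[1,1],[1,0]]
Q^2 = (Q^1)² = [[2,1],[1,1]]
Q^5 = (Q^2)²·Q = [[8,5],[5,3]]
Q^10 = (Q^5)² = [[89,55],[55,34]]
Q^20 = (Q^10)² = [[71,240],[240,556]]
Q^40 = (Q^20)² = [[291,405],[405,611]]
Q^80 = (Q^40)² = [[31,635],[635,121]]
Q^161 = (Q^80)²·Q = [[456,361],[361,95]]
Q^322 = (Q^161)² = [[407,261],[261,146]]
F_322 mod 725 = Q^322[0][1] = 261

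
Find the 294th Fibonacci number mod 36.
8

Matrix identity: Q^n = [[F_(n+1), F_n], [F_n, F_(n-1)]] with Q = [[1,1],[1,0]].
n = 294 = 100100110₂. Square-and-multiply, entries mod 36:
Q^1 = [[1,1],[1,0]]
Q^2 = (Q^1)² = [[2,1],[1,1]]
Q^4 = (Q^2)² = [[5,3],[3,2]]
Q^9 = (Q^4)²·Q = [[19,34],[34,21]]
Q^18 = (Q^9)² = [[5,28],[28,13]]
Q^36 = (Q^18)² = [[17,0],[0,17]]
Q^73 = (Q^36)²·Q = [[1,1],[1,0]]
Q^147 = (Q^73)²·Q = [[3,2],[2,1]]
Q^294 = (Q^147)² = [[13,8],[8,5]]
F_294 mod 36 = Q^294[0][1] = 8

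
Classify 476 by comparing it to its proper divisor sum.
abundant

Proper divisors of 476: sum = 1 + 2 + 4 + 7 + 14 + 17 + 28 + 34 + 68 + 119 + 238 = 532
Since 532 > 476, 476 is abundant.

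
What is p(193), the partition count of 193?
2168627105469

p(n) counts ways to write n as a sum of positive integers (order ignored).
Euler's pentagonal recurrence: p(k) = p(k-1) + p(k-2) - p(k-5) - p(k-7) + p(k-12) + p(k-15) - ... (offsets j(3j∓1)/2, signs ++--, p(0)=1, p(<0)=0).
DP table for k = 0..192: p(0)=1, p(1)=1, p(2)=2, p(3)=3, p(4)=5, p(5)=7, p(6)=11, p(7)=15, p(8)=22, p(9)=30, p(10)=42, p(11)=56, p(12)=77, p(13)=101, p(14)=135, p(15)=176, p(16)=231, p(17)=297, p(18)=385, p(19)=490, p(20)=627, p(21)=792, p(22)=1002, p(23)=1255, p(24)=1575, p(25)=1958, p(26)=2436, p(27)=3010, p(28)=3718, p(29)=4565, p(30)=5604, p(31)=6842, p(32)=8349, p(33)=10143, p(34)=12310, p(35)=14883, p(36)=17977, p(37)=21637, p(38)=26015, p(39)=31185, p(40)=37338, p(41)=44583, p(42)=53174, p(43)=63261, p(44)=75175, p(45)=89134, p(46)=105558, p(47)=124754, p(48)=147273, p(49)=173525, p(50)=204226, p(51)=239943, p(52)=281589, p(53)=329931, p(54)=386155, p(55)=451276, p(56)=526823, p(57)=614154, p(58)=715220, p(59)=831820, p(60)=966467, p(61)=1121505, p(62)=1300156, p(63)=1505499, p(64)=1741630, p(65)=2012558, p(66)=2323520, p(67)=2679689, p(68)=3087735, p(69)=3554345, p(70)=4087968, p(71)=4697205, p(72)=5392783, p(73)=6185689, p(74)=7089500, p(75)=8118264, p(76)=9289091, p(77)=10619863, p(78)=12132164, p(79)=13848650, p(80)=15796476, p(81)=18004327, p(82)=20506255, p(83)=23338469, p(84)=26543660, p(85)=30167357, p(86)=34262962, p(87)=38887673, p(88)=44108109, p(89)=49995925, p(90)=56634173, p(91)=64112359, p(92)=72533807, p(93)=82010177, p(94)=92669720, p(95)=104651419, p(96)=118114304, p(97)=133230930, p(98)=150198136, p(99)=169229875, p(100)=190569292, p(101)=214481126, p(102)=241265379, p(103)=271248950, p(104)=304801365, p(105)=342325709, p(106)=384276336, p(107)=431149389, p(108)=483502844, p(109)=541946240, p(110)=607163746, p(111)=679903203, p(112)=761002156, p(113)=851376628, p(114)=952050665, p(115)=1064144451, p(116)=1188908248, p(117)=1327710076, p(118)=1482074143, p(119)=1653668665, p(120)=1844349560, p(121)=2056148051, p(122)=2291320912, p(123)=2552338241, p(124)=2841940500, p(125)=3163127352, p(126)=3519222692, p(127)=3913864295, p(128)=4351078600, p(129)=4835271870, p(130)=5371315400, p(131)=5964539504, p(132)=6620830889, p(133)=7346629512, p(134)=8149040695, p(135)=9035836076, p(136)=10015581680, p(137)=11097645016, p(138)=12292341831, p(139)=13610949895, p(140)=15065878135, p(141)=16670689208, p(142)=18440293320, p(143)=20390982757, p(144)=22540654445, p(145)=24908858009, p(146)=27517052599, p(147)=30388671978, p(148)=33549419497, p(149)=37027355200, p(150)=40853235313, p(151)=45060624582, p(152)=49686288421, p(153)=54770336324, p(154)=60356673280, p(155)=66493182097, p(156)=73232243759, p(157)=80630964769, p(158)=88751778802, p(159)=97662728555, p(160)=107438159466, p(161)=118159068427, p(162)=129913904637, p(163)=142798995930, p(164)=156919475295, p(165)=172389800255, p(166)=189334822579, p(167)=207890420102, p(168)=228204732751, p(169)=250438925115, p(170)=274768617130, p(171)=301384802048, p(172)=330495499613, p(173)=362326859895, p(174)=397125074750, p(175)=435157697830, p(176)=476715857290, p(177)=522115831195, p(178)=571701605655, p(179)=625846753120, p(180)=684957390936, p(181)=749474411781, p(182)=819876908323, p(183)=896684817527, p(184)=980462880430, p(185)=1071823774337, p(186)=1171432692373, p(187)=1280011042268, p(188)=1398341745571, p(189)=1527273599625, p(190)=1667727404093, p(191)=1820701100652, p(192)=1987276856363.
Final step: p(193) = p(192) + p(191) - p(188) - p(186) + p(181) + p(178) - p(171) - p(167) + p(158) + p(153) - p(142) - p(136) + p(123) + p(116) - p(101) - p(93) + p(76) + p(67) - p(48) - p(38) + p(17) + p(6)
= 1987276856363 + 1820701100652 - 1398341745571 - 1171432692373 + 749474411781 + 571701605655 - 301384802048 - 207890420102 + 88751778802 + 54770336324 - 18440293320 - 10015581680 + 2552338241 + 1188908248 - 214481126 - 82010177 + 9289091 + 2679689 - 147273 - 26015 + 297 + 11
= 2168627105469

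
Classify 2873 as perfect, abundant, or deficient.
deficient

Proper divisors of 2873: sum = 1 + 13 + 17 + 169 + 221 = 421
Since 421 < 2873, 2873 is deficient.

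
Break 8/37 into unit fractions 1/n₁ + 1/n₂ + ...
1/5 + 1/62 + 1/11470

Greedy algorithm:
8/37: ceiling(37/8) = 5, use 1/5
3/185: ceiling(185/3) = 62, use 1/62
1/11470: ceiling(11470/1) = 11470, use 1/11470
Result: 8/37 = 1/5 + 1/62 + 1/11470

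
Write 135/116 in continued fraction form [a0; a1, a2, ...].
[1; 6, 9, 2]

Euclidean algorithm steps:
135 = 1 × 116 + 19
116 = 6 × 19 + 2
19 = 9 × 2 + 1
2 = 2 × 1 + 0
Continued fraction: [1; 6, 9, 2]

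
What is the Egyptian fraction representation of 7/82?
1/12 + 1/492

Greedy algorithm:
7/82: ceiling(82/7) = 12, use 1/12
1/492: ceiling(492/1) = 492, use 1/492
Result: 7/82 = 1/12 + 1/492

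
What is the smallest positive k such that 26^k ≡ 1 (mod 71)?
14

71 is prime, so ord(26) divides φ(71) = 70.
Divisors of 70: 1, 2, 5, 7, 10, 14, 35, 70.
Repeated squaring: 26^1 ≡ 26, 26^2 ≡ 37, 26^4 ≡ 20, 26^8 ≡ 45, 26^16 ≡ 37, 26^32 ≡ 20, 26^64 ≡ 45 (mod 71).
Test 26^d mod 71 for each divisor d in increasing order:
26^1 ≡ 26
26^2 ≡ 37
26^5 = 26^4·26^1 ≡ 23
26^7 = 26^4·26^2·26^1 ≡ 70
26^10 = 26^8·26^2 ≡ 32
26^14 = 26^8·26^4·26^2 ≡ 1  ← first divisor giving 1
The order is 14.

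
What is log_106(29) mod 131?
103

Baby-step giant-step with step n = ⌈√131⌉ = 12.
Baby steps 106^j mod 131 (j:value) for j=0..11: 0:1, 1:106, 2:101, 3:95, 4:114, 5:32, 6:117, 7:88, 8:27, 9:111, 10:107, 11:76.
Giant-step multiplier: 106^(-12) ≡ 106^(130-12) = 106^118 ≡ 129 (mod 131).
Giant steps γ_i = 29·129^i mod 131: γ_0=29, γ_1=73, γ_2=116, γ_3=30, γ_4=71, γ_5=120, γ_6=22, γ_7=87, γ_8=88 (in table at j=7).
x = i·n + j = 8·12 + 7 = 103.
Check: 106^103 ≡ 29 (mod 131).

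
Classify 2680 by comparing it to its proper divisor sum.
abundant

Proper divisors of 2680: sum = 1 + 2 + 4 + 5 + 8 + 10 + 20 + 40 + 67 + 134 + 268 + 335 + 536 + 670 + 1340 = 3440
Since 3440 > 2680, 2680 is abundant.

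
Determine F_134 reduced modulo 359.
350

Matrix identity: Q^n = [[F_(n+1), F_n], [F_n, F_(n-1)]] with Q = [[1,1],[1,0]].
n = 134 = 10000110₂. Square-and-multiply, entries mod 359:
Q^1 = [[1,1],[1,0]]
Q^2 = (Q^1)² = [[2,1],[1,1]]
Q^4 = (Q^2)² = [[5,3],[3,2]]
Q^8 = (Q^4)² = [[34,21],[21,13]]
Q^16 = (Q^8)² = [[161,269],[269,251]]
Q^33 = (Q^16)²·Q = [[172,275],[275,256]]
Q^67 = (Q^33)²·Q = [[329,22],[22,307]]
Q^134 = (Q^67)² = [[307,350],[350,316]]
F_134 mod 359 = Q^134[0][1] = 350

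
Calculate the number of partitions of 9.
30

p(n) counts ways to write n as a sum of positive integers (order ignored).
Examples: 9; 8 + 1; 7 + 2; 7 + 1 + 1; 6 + 3; ... (30 total)
p(9) = 30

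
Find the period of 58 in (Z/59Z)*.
2

59 is prime, so ord(58) divides φ(59) = 58.
Divisors of 58: 1, 2, 29, 58.
Repeated squaring: 58^1 ≡ 58, 58^2 ≡ 1, 58^4 ≡ 1, 58^8 ≡ 1, 58^16 ≡ 1, 58^32 ≡ 1 (mod 59).
Test 58^d mod 59 for each divisor d in increasing order:
58^1 ≡ 58
58^2 ≡ 1  ← first divisor giving 1
The order is 2.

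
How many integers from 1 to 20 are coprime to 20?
8

20 = 2^2 × 5
φ(n) = n × ∏(1 - 1/p) for each prime p dividing n
φ(20) = 20 × (1 - 1/2) × (1 - 1/5) = 8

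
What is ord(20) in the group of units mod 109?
54

109 is prime, so ord(20) divides φ(109) = 108.
Divisors of 108: 1, 2, 3, 4, 6, 9, 12, 18, 27, 36, 54, 108.
Repeated squaring: 20^1 ≡ 20, 20^2 ≡ 73, 20^4 ≡ 97, 20^8 ≡ 35, 20^16 ≡ 26, 20^32 ≡ 22, 20^64 ≡ 48 (mod 109).
Test 20^d mod 109 for each divisor d in increasing order:
20^1 ≡ 20
20^2 ≡ 73
20^3 = 20^2·20^1 ≡ 43
20^4 ≡ 97
20^6 = 20^4·20^2 ≡ 105
20^9 = 20^8·20^1 ≡ 46
20^12 = 20^8·20^4 ≡ 16
20^18 = 20^16·20^2 ≡ 45
20^27 = 20^16·20^8·20^2·20^1 ≡ 108
20^36 = 20^32·20^4 ≡ 63
20^54 = 20^32·20^16·20^4·20^2 ≡ 1  ← first divisor giving 1
The order is 54.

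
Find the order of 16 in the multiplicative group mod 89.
11

89 is prime, so ord(16) divides φ(89) = 88.
Divisors of 88: 1, 2, 4, 8, 11, 22, 44, 88.
Repeated squaring: 16^1 ≡ 16, 16^2 ≡ 78, 16^4 ≡ 32, 16^8 ≡ 45, 16^16 ≡ 67, 16^32 ≡ 39, 16^64 ≡ 8 (mod 89).
Test 16^d mod 89 for each divisor d in increasing order:
16^1 ≡ 16
16^2 ≡ 78
16^4 ≡ 32
16^8 ≡ 45
16^11 = 16^8·16^2·16^1 ≡ 1  ← first divisor giving 1
The order is 11.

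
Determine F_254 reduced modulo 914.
167

Matrix identity: Q^n = [[F_(n+1), F_n], [F_n, F_(n-1)]] with Q = [[1,1],[1,0]].
n = 254 = 11111110₂. Square-and-multiply, entries mod 914:
Q^1 = [[1,1],[1,0]]
Q^3 = (Q^1)²·Q = [[3,2],[2,1]]
Q^7 = (Q^3)²·Q = [[21,13],[13,8]]
Q^15 = (Q^7)²·Q = [[73,610],[610,377]]
Q^31 = (Q^15)²·Q = [[247,861],[861,300]]
Q^63 = (Q^31)²·Q = [[95,752],[752,257]]
Q^127 = (Q^63)²·Q = [[181,537],[537,558]]
Q^254 = (Q^127)² = [[316,167],[167,149]]
F_254 mod 914 = Q^254[0][1] = 167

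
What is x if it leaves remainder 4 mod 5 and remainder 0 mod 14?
14

Using Chinese Remainder Theorem:
M = 5 × 14 = 70
M1 = 14, M2 = 5
y1 = 14^(-1) mod 5 = 4
y2 = 5^(-1) mod 14 = 3
x = (4×14×4 + 0×5×3) mod 70 = 14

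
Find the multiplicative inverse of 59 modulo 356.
175

gcd(59, 356) = 1, so the inverse exists.
Extended Euclidean algorithm on (356, 59):
356 = 6 × 59 + 2  ⟹  2 = (1)·356 + (-6)·59
59 = 29 × 2 + 1  ⟹  1 = (-29)·356 + (175)·59
So (175)·59 ≡ 1 (mod 356), i.e. 59^(-1) ≡ 175 (mod 356).
Check: 59 × 175 = 10325 ≡ 1 (mod 356)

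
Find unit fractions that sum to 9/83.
1/10 + 1/119 + 1/32924 + 1/1625951740

Greedy algorithm:
9/83: ceiling(83/9) = 10, use 1/10
7/830: ceiling(830/7) = 119, use 1/119
3/98770: ceiling(98770/3) = 32924, use 1/32924
1/1625951740: ceiling(1625951740/1) = 1625951740, use 1/1625951740
Result: 9/83 = 1/10 + 1/119 + 1/32924 + 1/1625951740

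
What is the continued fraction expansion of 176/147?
[1; 5, 14, 2]

Euclidean algorithm steps:
176 = 1 × 147 + 29
147 = 5 × 29 + 2
29 = 14 × 2 + 1
2 = 2 × 1 + 0
Continued fraction: [1; 5, 14, 2]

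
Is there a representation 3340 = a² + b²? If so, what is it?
Not possible

Factorization: 3340 = 2^2 × 5 × 167
By Fermat: n is sum of two squares iff every prime p ≡ 3 (mod 4) appears to even power.
Prime(s) ≡ 3 (mod 4) with odd exponent: [(167, 1)]
Therefore 3340 cannot be expressed as a² + b².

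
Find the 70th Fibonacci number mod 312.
143

Matrix identity: Q^n = [[F_(n+1), F_n], [F_n, F_(n-1)]] with Q = [[1,1],[1,0]].
n = 70 = 1000110₂. Square-and-multiply, entries mod 312:
Q^1 = [[1,1],[1,0]]
Q^2 = (Q^1)² = [[2,1],[1,1]]
Q^4 = (Q^2)² = [[5,3],[3,2]]
Q^8 = (Q^4)² = [[34,21],[21,13]]
Q^17 = (Q^8)²·Q = [[88,37],[37,51]]
Q^35 = (Q^17)²·Q = [[216,65],[65,151]]
Q^70 = (Q^35)² = [[25,143],[143,194]]
F_70 mod 312 = Q^70[0][1] = 143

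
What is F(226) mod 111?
73

Matrix identity: Q^n = [[F_(n+1), F_n], [F_n, F_(n-1)]] with Q = [[1,1],[1,0]].
n = 226 = 11100010₂. Square-and-multiply, entries mod 111:
Q^1 = [[1,1],[1,0]]
Q^3 = (Q^1)²·Q = [[3,2],[2,1]]
Q^7 = (Q^3)²·Q = [[21,13],[13,8]]
Q^14 = (Q^7)² = [[55,44],[44,11]]
Q^28 = (Q^14)² = [[77,18],[18,59]]
Q^56 = (Q^28)² = [[37,6],[6,31]]
Q^113 = (Q^56)²·Q = [[37,73],[73,75]]
Q^226 = (Q^113)² = [[38,73],[73,76]]
F_226 mod 111 = Q^226[0][1] = 73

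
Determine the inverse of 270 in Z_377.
303

gcd(270, 377) = 1, so the inverse exists.
Extended Euclidean algorithm on (377, 270):
377 = 1 × 270 + 107  ⟹  107 = (1)·377 + (-1)·270
270 = 2 × 107 + 56  ⟹  56 = (-2)·377 + (3)·270
107 = 1 × 56 + 51  ⟹  51 = (3)·377 + (-4)·270
56 = 1 × 51 + 5  ⟹  5 = (-5)·377 + (7)·270
51 = 10 × 5 + 1  ⟹  1 = (53)·377 + (-74)·270
So (-74)·270 ≡ 1 (mod 377), i.e. 270^(-1) ≡ -74 ≡ 303 (mod 377).
Check: 270 × 303 = 81810 ≡ 1 (mod 377)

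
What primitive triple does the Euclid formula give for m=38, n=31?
(483, 2356, 2405)

Euclid's formula: a = m² - n², b = 2mn, c = m² + n²
m = 38, n = 31
a = 38² - 31² = 1444 - 961 = 483
b = 2 × 38 × 31 = 2356
c = 38² + 31² = 1444 + 961 = 2405
Verification: 483² + 2356² = 233289 + 5550736 = 5784025 = 2405² ✓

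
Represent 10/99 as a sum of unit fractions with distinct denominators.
1/10 + 1/990

Greedy algorithm:
10/99: ceiling(99/10) = 10, use 1/10
1/990: ceiling(990/1) = 990, use 1/990
Result: 10/99 = 1/10 + 1/990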